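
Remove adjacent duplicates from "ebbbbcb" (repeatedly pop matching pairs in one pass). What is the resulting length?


Input: ebbbbcb
Stack-based adjacent duplicate removal:
  Read 'e': push. Stack: e
  Read 'b': push. Stack: eb
  Read 'b': matches stack top 'b' => pop. Stack: e
  Read 'b': push. Stack: eb
  Read 'b': matches stack top 'b' => pop. Stack: e
  Read 'c': push. Stack: ec
  Read 'b': push. Stack: ecb
Final stack: "ecb" (length 3)

3


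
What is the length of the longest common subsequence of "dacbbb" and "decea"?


LCS of "dacbbb" and "decea"
DP table:
           d    e    c    e    a
      0    0    0    0    0    0
  d   0    1    1    1    1    1
  a   0    1    1    1    1    2
  c   0    1    1    2    2    2
  b   0    1    1    2    2    2
  b   0    1    1    2    2    2
  b   0    1    1    2    2    2
LCS length = dp[6][5] = 2

2


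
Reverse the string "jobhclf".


Input: jobhclf
Reading characters right to left:
  Position 6: 'f'
  Position 5: 'l'
  Position 4: 'c'
  Position 3: 'h'
  Position 2: 'b'
  Position 1: 'o'
  Position 0: 'j'
Reversed: flchboj

flchboj


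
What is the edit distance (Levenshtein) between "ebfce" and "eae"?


Computing edit distance: "ebfce" -> "eae"
DP table:
           e    a    e
      0    1    2    3
  e   1    0    1    2
  b   2    1    1    2
  f   3    2    2    2
  c   4    3    3    3
  e   5    4    4    3
Edit distance = dp[5][3] = 3

3


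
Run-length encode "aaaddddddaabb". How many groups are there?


Input: aaaddddddaabb
Scanning for consecutive runs:
  Group 1: 'a' x 3 (positions 0-2)
  Group 2: 'd' x 6 (positions 3-8)
  Group 3: 'a' x 2 (positions 9-10)
  Group 4: 'b' x 2 (positions 11-12)
Total groups: 4

4


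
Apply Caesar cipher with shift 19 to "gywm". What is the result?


Caesar cipher: shift "gywm" by 19
  'g' (pos 6) + 19 = pos 25 = 'z'
  'y' (pos 24) + 19 = pos 17 = 'r'
  'w' (pos 22) + 19 = pos 15 = 'p'
  'm' (pos 12) + 19 = pos 5 = 'f'
Result: zrpf

zrpf


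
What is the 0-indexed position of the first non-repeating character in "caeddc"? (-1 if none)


Input: caeddc
Character frequencies:
  'a': 1
  'c': 2
  'd': 2
  'e': 1
Scanning left to right for freq == 1:
  Position 0 ('c'): freq=2, skip
  Position 1 ('a'): unique! => answer = 1

1


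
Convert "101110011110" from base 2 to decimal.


Input: "101110011110" in base 2
Positional expansion:
  Digit '1' (value 1) x 2^11 = 2048
  Digit '0' (value 0) x 2^10 = 0
  Digit '1' (value 1) x 2^9 = 512
  Digit '1' (value 1) x 2^8 = 256
  Digit '1' (value 1) x 2^7 = 128
  Digit '0' (value 0) x 2^6 = 0
  Digit '0' (value 0) x 2^5 = 0
  Digit '1' (value 1) x 2^4 = 16
  Digit '1' (value 1) x 2^3 = 8
  Digit '1' (value 1) x 2^2 = 4
  Digit '1' (value 1) x 2^1 = 2
  Digit '0' (value 0) x 2^0 = 0
Sum = 2974

2974


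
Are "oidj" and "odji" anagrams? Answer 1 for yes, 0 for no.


Strings: "oidj", "odji"
Sorted first:  dijo
Sorted second: dijo
Sorted forms match => anagrams

1


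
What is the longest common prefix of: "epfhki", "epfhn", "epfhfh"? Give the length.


Words: epfhki, epfhn, epfhfh
  Position 0: all 'e' => match
  Position 1: all 'p' => match
  Position 2: all 'f' => match
  Position 3: all 'h' => match
  Position 4: ('k', 'n', 'f') => mismatch, stop
LCP = "epfh" (length 4)

4


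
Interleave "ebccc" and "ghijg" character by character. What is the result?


Interleaving "ebccc" and "ghijg":
  Position 0: 'e' from first, 'g' from second => "eg"
  Position 1: 'b' from first, 'h' from second => "bh"
  Position 2: 'c' from first, 'i' from second => "ci"
  Position 3: 'c' from first, 'j' from second => "cj"
  Position 4: 'c' from first, 'g' from second => "cg"
Result: egbhcicjcg

egbhcicjcg


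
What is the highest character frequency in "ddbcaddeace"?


Input: ddbcaddeace
Character counts:
  'a': 2
  'b': 1
  'c': 2
  'd': 4
  'e': 2
Maximum frequency: 4

4


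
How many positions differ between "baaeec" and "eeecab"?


Comparing "baaeec" and "eeecab" position by position:
  Position 0: 'b' vs 'e' => DIFFER
  Position 1: 'a' vs 'e' => DIFFER
  Position 2: 'a' vs 'e' => DIFFER
  Position 3: 'e' vs 'c' => DIFFER
  Position 4: 'e' vs 'a' => DIFFER
  Position 5: 'c' vs 'b' => DIFFER
Positions that differ: 6

6


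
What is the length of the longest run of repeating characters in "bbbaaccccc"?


Input: "bbbaaccccc"
Scanning for longest run:
  Position 1 ('b'): continues run of 'b', length=2
  Position 2 ('b'): continues run of 'b', length=3
  Position 3 ('a'): new char, reset run to 1
  Position 4 ('a'): continues run of 'a', length=2
  Position 5 ('c'): new char, reset run to 1
  Position 6 ('c'): continues run of 'c', length=2
  Position 7 ('c'): continues run of 'c', length=3
  Position 8 ('c'): continues run of 'c', length=4
  Position 9 ('c'): continues run of 'c', length=5
Longest run: 'c' with length 5

5


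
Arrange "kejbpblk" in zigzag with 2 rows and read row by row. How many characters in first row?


Zigzag "kejbpblk" into 2 rows:
Placing characters:
  'k' => row 0
  'e' => row 1
  'j' => row 0
  'b' => row 1
  'p' => row 0
  'b' => row 1
  'l' => row 0
  'k' => row 1
Rows:
  Row 0: "kjpl"
  Row 1: "ebbk"
First row length: 4

4


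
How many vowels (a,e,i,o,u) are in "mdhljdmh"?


Input: mdhljdmh
Checking each character:
  'm' at position 0: consonant
  'd' at position 1: consonant
  'h' at position 2: consonant
  'l' at position 3: consonant
  'j' at position 4: consonant
  'd' at position 5: consonant
  'm' at position 6: consonant
  'h' at position 7: consonant
Total vowels: 0

0


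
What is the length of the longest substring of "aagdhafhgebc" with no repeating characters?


Input: "aagdhafhgebc"
Sliding window (track last position of each char):
  Position 0 ('a'): window [0,0] length 1 -- new best
  Position 1 ('a'): repeat (last at 0), move window start to 1
  Position 1 ('a'): window [1,1] length 1
  Position 2 ('g'): window [1,2] length 2 -- new best
  Position 3 ('d'): window [1,3] length 3 -- new best
  Position 4 ('h'): window [1,4] length 4 -- new best
  Position 5 ('a'): repeat (last at 1), move window start to 2
  Position 5 ('a'): window [2,5] length 4
  Position 6 ('f'): window [2,6] length 5 -- new best
  Position 7 ('h'): repeat (last at 4), move window start to 5
  Position 7 ('h'): window [5,7] length 3
  Position 8 ('g'): window [5,8] length 4
  Position 9 ('e'): window [5,9] length 5
  Position 10 ('b'): window [5,10] length 6 -- new best
  Position 11 ('c'): window [5,11] length 7 -- new best
Longest substring with no repeats: "afhgebc" with length 7

7


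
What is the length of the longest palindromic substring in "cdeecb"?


Input: "cdeecb"
Checking substrings for palindromes:
  [2:4] "ee" (len 2) => palindrome
Longest palindromic substring: "ee" with length 2

2


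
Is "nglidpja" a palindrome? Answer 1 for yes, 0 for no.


Input: nglidpja
Reversed: ajpdilgn
  Compare pos 0 ('n') with pos 7 ('a'): MISMATCH
  Compare pos 1 ('g') with pos 6 ('j'): MISMATCH
  Compare pos 2 ('l') with pos 5 ('p'): MISMATCH
  Compare pos 3 ('i') with pos 4 ('d'): MISMATCH
Result: not a palindrome

0


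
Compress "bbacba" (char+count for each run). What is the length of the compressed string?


Input: bbacba
Runs:
  'b' x 2 => "b2"
  'a' x 1 => "a1"
  'c' x 1 => "c1"
  'b' x 1 => "b1"
  'a' x 1 => "a1"
Compressed: "b2a1c1b1a1"
Compressed length: 10

10


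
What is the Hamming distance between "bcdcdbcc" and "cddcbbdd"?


Comparing "bcdcdbcc" and "cddcbbdd" position by position:
  Position 0: 'b' vs 'c' => differ
  Position 1: 'c' vs 'd' => differ
  Position 2: 'd' vs 'd' => same
  Position 3: 'c' vs 'c' => same
  Position 4: 'd' vs 'b' => differ
  Position 5: 'b' vs 'b' => same
  Position 6: 'c' vs 'd' => differ
  Position 7: 'c' vs 'd' => differ
Total differences (Hamming distance): 5

5


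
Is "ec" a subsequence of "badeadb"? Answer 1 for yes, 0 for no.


Check if "ec" is a subsequence of "badeadb"
Greedy scan:
  Position 0 ('b'): no match needed
  Position 1 ('a'): no match needed
  Position 2 ('d'): no match needed
  Position 3 ('e'): matches sub[0] = 'e'
  Position 4 ('a'): no match needed
  Position 5 ('d'): no match needed
  Position 6 ('b'): no match needed
Only matched 1/2 characters => not a subsequence

0


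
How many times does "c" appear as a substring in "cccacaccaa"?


Searching for "c" in "cccacaccaa"
Scanning each position:
  Position 0: "c" => MATCH
  Position 1: "c" => MATCH
  Position 2: "c" => MATCH
  Position 3: "a" => no
  Position 4: "c" => MATCH
  Position 5: "a" => no
  Position 6: "c" => MATCH
  Position 7: "c" => MATCH
  Position 8: "a" => no
  Position 9: "a" => no
Total occurrences: 6

6


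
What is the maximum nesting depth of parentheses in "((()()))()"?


Input: "((()()))()"
Tracking depth:
  Position 0 '(': depth becomes 1
  Position 1 '(': depth becomes 2
  Position 2 '(': depth becomes 3
  Position 3 ')': depth becomes 2
  Position 4 '(': depth becomes 3
  Position 5 ')': depth becomes 2
  Position 6 ')': depth becomes 1
  Position 7 ')': depth becomes 0
  Position 8 '(': depth becomes 1
  Position 9 ')': depth becomes 0
Maximum depth reached: 3

3


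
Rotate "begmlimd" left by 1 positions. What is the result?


Input: "begmlimd", rotate left by 1
First 1 characters: "b"
Remaining characters: "egmlimd"
Concatenate remaining + first: "egmlimd" + "b" = "egmlimdb"

egmlimdb


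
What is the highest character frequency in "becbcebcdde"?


Input: becbcebcdde
Character counts:
  'b': 3
  'c': 3
  'd': 2
  'e': 3
Maximum frequency: 3

3


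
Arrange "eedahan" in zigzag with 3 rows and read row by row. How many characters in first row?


Zigzag "eedahan" into 3 rows:
Placing characters:
  'e' => row 0
  'e' => row 1
  'd' => row 2
  'a' => row 1
  'h' => row 0
  'a' => row 1
  'n' => row 2
Rows:
  Row 0: "eh"
  Row 1: "eaa"
  Row 2: "dn"
First row length: 2

2


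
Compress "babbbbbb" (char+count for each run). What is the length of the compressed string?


Input: babbbbbb
Runs:
  'b' x 1 => "b1"
  'a' x 1 => "a1"
  'b' x 6 => "b6"
Compressed: "b1a1b6"
Compressed length: 6

6


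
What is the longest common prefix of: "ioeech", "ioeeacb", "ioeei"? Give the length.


Words: ioeech, ioeeacb, ioeei
  Position 0: all 'i' => match
  Position 1: all 'o' => match
  Position 2: all 'e' => match
  Position 3: all 'e' => match
  Position 4: ('c', 'a', 'i') => mismatch, stop
LCP = "ioee" (length 4)

4


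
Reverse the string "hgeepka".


Input: hgeepka
Reading characters right to left:
  Position 6: 'a'
  Position 5: 'k'
  Position 4: 'p'
  Position 3: 'e'
  Position 2: 'e'
  Position 1: 'g'
  Position 0: 'h'
Reversed: akpeegh

akpeegh


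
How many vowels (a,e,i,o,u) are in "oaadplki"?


Input: oaadplki
Checking each character:
  'o' at position 0: vowel (running total: 1)
  'a' at position 1: vowel (running total: 2)
  'a' at position 2: vowel (running total: 3)
  'd' at position 3: consonant
  'p' at position 4: consonant
  'l' at position 5: consonant
  'k' at position 6: consonant
  'i' at position 7: vowel (running total: 4)
Total vowels: 4

4


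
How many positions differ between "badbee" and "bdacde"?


Comparing "badbee" and "bdacde" position by position:
  Position 0: 'b' vs 'b' => same
  Position 1: 'a' vs 'd' => DIFFER
  Position 2: 'd' vs 'a' => DIFFER
  Position 3: 'b' vs 'c' => DIFFER
  Position 4: 'e' vs 'd' => DIFFER
  Position 5: 'e' vs 'e' => same
Positions that differ: 4

4


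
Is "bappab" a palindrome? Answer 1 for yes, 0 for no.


Input: bappab
Reversed: bappab
  Compare pos 0 ('b') with pos 5 ('b'): match
  Compare pos 1 ('a') with pos 4 ('a'): match
  Compare pos 2 ('p') with pos 3 ('p'): match
Result: palindrome

1


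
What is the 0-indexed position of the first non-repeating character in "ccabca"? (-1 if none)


Input: ccabca
Character frequencies:
  'a': 2
  'b': 1
  'c': 3
Scanning left to right for freq == 1:
  Position 0 ('c'): freq=3, skip
  Position 1 ('c'): freq=3, skip
  Position 2 ('a'): freq=2, skip
  Position 3 ('b'): unique! => answer = 3

3


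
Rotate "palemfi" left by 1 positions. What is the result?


Input: "palemfi", rotate left by 1
First 1 characters: "p"
Remaining characters: "alemfi"
Concatenate remaining + first: "alemfi" + "p" = "alemfip"

alemfip


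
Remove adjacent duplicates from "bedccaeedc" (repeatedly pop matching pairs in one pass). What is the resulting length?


Input: bedccaeedc
Stack-based adjacent duplicate removal:
  Read 'b': push. Stack: b
  Read 'e': push. Stack: be
  Read 'd': push. Stack: bed
  Read 'c': push. Stack: bedc
  Read 'c': matches stack top 'c' => pop. Stack: bed
  Read 'a': push. Stack: beda
  Read 'e': push. Stack: bedae
  Read 'e': matches stack top 'e' => pop. Stack: beda
  Read 'd': push. Stack: bedad
  Read 'c': push. Stack: bedadc
Final stack: "bedadc" (length 6)

6


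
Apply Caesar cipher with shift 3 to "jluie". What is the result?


Caesar cipher: shift "jluie" by 3
  'j' (pos 9) + 3 = pos 12 = 'm'
  'l' (pos 11) + 3 = pos 14 = 'o'
  'u' (pos 20) + 3 = pos 23 = 'x'
  'i' (pos 8) + 3 = pos 11 = 'l'
  'e' (pos 4) + 3 = pos 7 = 'h'
Result: moxlh

moxlh


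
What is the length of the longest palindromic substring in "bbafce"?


Input: "bbafce"
Checking substrings for palindromes:
  [0:2] "bb" (len 2) => palindrome
Longest palindromic substring: "bb" with length 2

2


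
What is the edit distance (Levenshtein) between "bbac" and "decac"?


Computing edit distance: "bbac" -> "decac"
DP table:
           d    e    c    a    c
      0    1    2    3    4    5
  b   1    1    2    3    4    5
  b   2    2    2    3    4    5
  a   3    3    3    3    3    4
  c   4    4    4    3    4    3
Edit distance = dp[4][5] = 3

3


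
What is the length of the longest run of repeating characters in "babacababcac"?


Input: "babacababcac"
Scanning for longest run:
  Position 1 ('a'): new char, reset run to 1
  Position 2 ('b'): new char, reset run to 1
  Position 3 ('a'): new char, reset run to 1
  Position 4 ('c'): new char, reset run to 1
  Position 5 ('a'): new char, reset run to 1
  Position 6 ('b'): new char, reset run to 1
  Position 7 ('a'): new char, reset run to 1
  Position 8 ('b'): new char, reset run to 1
  Position 9 ('c'): new char, reset run to 1
  Position 10 ('a'): new char, reset run to 1
  Position 11 ('c'): new char, reset run to 1
Longest run: 'b' with length 1

1


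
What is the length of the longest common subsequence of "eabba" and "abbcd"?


LCS of "eabba" and "abbcd"
DP table:
           a    b    b    c    d
      0    0    0    0    0    0
  e   0    0    0    0    0    0
  a   0    1    1    1    1    1
  b   0    1    2    2    2    2
  b   0    1    2    3    3    3
  a   0    1    2    3    3    3
LCS length = dp[5][5] = 3

3


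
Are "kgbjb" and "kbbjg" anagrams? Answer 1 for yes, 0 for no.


Strings: "kgbjb", "kbbjg"
Sorted first:  bbgjk
Sorted second: bbgjk
Sorted forms match => anagrams

1


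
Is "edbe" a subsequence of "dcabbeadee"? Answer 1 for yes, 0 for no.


Check if "edbe" is a subsequence of "dcabbeadee"
Greedy scan:
  Position 0 ('d'): no match needed
  Position 1 ('c'): no match needed
  Position 2 ('a'): no match needed
  Position 3 ('b'): no match needed
  Position 4 ('b'): no match needed
  Position 5 ('e'): matches sub[0] = 'e'
  Position 6 ('a'): no match needed
  Position 7 ('d'): matches sub[1] = 'd'
  Position 8 ('e'): no match needed
  Position 9 ('e'): no match needed
Only matched 2/4 characters => not a subsequence

0


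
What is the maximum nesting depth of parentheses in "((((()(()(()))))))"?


Input: "((((()(()(()))))))"
Tracking depth:
  Position 0 '(': depth becomes 1
  Position 1 '(': depth becomes 2
  Position 2 '(': depth becomes 3
  Position 3 '(': depth becomes 4
  Position 4 '(': depth becomes 5
  Position 5 ')': depth becomes 4
  Position 6 '(': depth becomes 5
  Position 7 '(': depth becomes 6
  Position 8 ')': depth becomes 5
  Position 9 '(': depth becomes 6
  Position 10 '(': depth becomes 7
  Position 11 ')': depth becomes 6
  Position 12 ')': depth becomes 5
  Position 13 ')': depth becomes 4
  Position 14 ')': depth becomes 3
  Position 15 ')': depth becomes 2
  Position 16 ')': depth becomes 1
  Position 17 ')': depth becomes 0
Maximum depth reached: 7

7


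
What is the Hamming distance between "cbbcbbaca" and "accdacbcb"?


Comparing "cbbcbbaca" and "accdacbcb" position by position:
  Position 0: 'c' vs 'a' => differ
  Position 1: 'b' vs 'c' => differ
  Position 2: 'b' vs 'c' => differ
  Position 3: 'c' vs 'd' => differ
  Position 4: 'b' vs 'a' => differ
  Position 5: 'b' vs 'c' => differ
  Position 6: 'a' vs 'b' => differ
  Position 7: 'c' vs 'c' => same
  Position 8: 'a' vs 'b' => differ
Total differences (Hamming distance): 8

8


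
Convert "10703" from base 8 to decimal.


Input: "10703" in base 8
Positional expansion:
  Digit '1' (value 1) x 8^4 = 4096
  Digit '0' (value 0) x 8^3 = 0
  Digit '7' (value 7) x 8^2 = 448
  Digit '0' (value 0) x 8^1 = 0
  Digit '3' (value 3) x 8^0 = 3
Sum = 4547

4547


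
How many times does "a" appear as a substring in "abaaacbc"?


Searching for "a" in "abaaacbc"
Scanning each position:
  Position 0: "a" => MATCH
  Position 1: "b" => no
  Position 2: "a" => MATCH
  Position 3: "a" => MATCH
  Position 4: "a" => MATCH
  Position 5: "c" => no
  Position 6: "b" => no
  Position 7: "c" => no
Total occurrences: 4

4


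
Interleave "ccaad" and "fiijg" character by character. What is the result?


Interleaving "ccaad" and "fiijg":
  Position 0: 'c' from first, 'f' from second => "cf"
  Position 1: 'c' from first, 'i' from second => "ci"
  Position 2: 'a' from first, 'i' from second => "ai"
  Position 3: 'a' from first, 'j' from second => "aj"
  Position 4: 'd' from first, 'g' from second => "dg"
Result: cfciaiajdg

cfciaiajdg


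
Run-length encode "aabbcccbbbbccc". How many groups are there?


Input: aabbcccbbbbccc
Scanning for consecutive runs:
  Group 1: 'a' x 2 (positions 0-1)
  Group 2: 'b' x 2 (positions 2-3)
  Group 3: 'c' x 3 (positions 4-6)
  Group 4: 'b' x 4 (positions 7-10)
  Group 5: 'c' x 3 (positions 11-13)
Total groups: 5

5


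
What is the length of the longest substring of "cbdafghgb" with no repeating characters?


Input: "cbdafghgb"
Sliding window (track last position of each char):
  Position 0 ('c'): window [0,0] length 1 -- new best
  Position 1 ('b'): window [0,1] length 2 -- new best
  Position 2 ('d'): window [0,2] length 3 -- new best
  Position 3 ('a'): window [0,3] length 4 -- new best
  Position 4 ('f'): window [0,4] length 5 -- new best
  Position 5 ('g'): window [0,5] length 6 -- new best
  Position 6 ('h'): window [0,6] length 7 -- new best
  Position 7 ('g'): repeat (last at 5), move window start to 6
  Position 7 ('g'): window [6,7] length 2
  Position 8 ('b'): window [6,8] length 3
Longest substring with no repeats: "cbdafgh" with length 7

7


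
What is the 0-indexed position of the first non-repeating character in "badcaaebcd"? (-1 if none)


Input: badcaaebcd
Character frequencies:
  'a': 3
  'b': 2
  'c': 2
  'd': 2
  'e': 1
Scanning left to right for freq == 1:
  Position 0 ('b'): freq=2, skip
  Position 1 ('a'): freq=3, skip
  Position 2 ('d'): freq=2, skip
  Position 3 ('c'): freq=2, skip
  Position 4 ('a'): freq=3, skip
  Position 5 ('a'): freq=3, skip
  Position 6 ('e'): unique! => answer = 6

6


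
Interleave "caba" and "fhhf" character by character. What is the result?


Interleaving "caba" and "fhhf":
  Position 0: 'c' from first, 'f' from second => "cf"
  Position 1: 'a' from first, 'h' from second => "ah"
  Position 2: 'b' from first, 'h' from second => "bh"
  Position 3: 'a' from first, 'f' from second => "af"
Result: cfahbhaf

cfahbhaf


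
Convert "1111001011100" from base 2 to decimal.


Input: "1111001011100" in base 2
Positional expansion:
  Digit '1' (value 1) x 2^12 = 4096
  Digit '1' (value 1) x 2^11 = 2048
  Digit '1' (value 1) x 2^10 = 1024
  Digit '1' (value 1) x 2^9 = 512
  Digit '0' (value 0) x 2^8 = 0
  Digit '0' (value 0) x 2^7 = 0
  Digit '1' (value 1) x 2^6 = 64
  Digit '0' (value 0) x 2^5 = 0
  Digit '1' (value 1) x 2^4 = 16
  Digit '1' (value 1) x 2^3 = 8
  Digit '1' (value 1) x 2^2 = 4
  Digit '0' (value 0) x 2^1 = 0
  Digit '0' (value 0) x 2^0 = 0
Sum = 7772

7772


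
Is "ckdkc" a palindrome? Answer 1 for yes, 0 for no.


Input: ckdkc
Reversed: ckdkc
  Compare pos 0 ('c') with pos 4 ('c'): match
  Compare pos 1 ('k') with pos 3 ('k'): match
Result: palindrome

1


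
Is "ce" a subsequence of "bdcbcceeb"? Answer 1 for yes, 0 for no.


Check if "ce" is a subsequence of "bdcbcceeb"
Greedy scan:
  Position 0 ('b'): no match needed
  Position 1 ('d'): no match needed
  Position 2 ('c'): matches sub[0] = 'c'
  Position 3 ('b'): no match needed
  Position 4 ('c'): no match needed
  Position 5 ('c'): no match needed
  Position 6 ('e'): matches sub[1] = 'e'
  Position 7 ('e'): no match needed
  Position 8 ('b'): no match needed
All 2 characters matched => is a subsequence

1


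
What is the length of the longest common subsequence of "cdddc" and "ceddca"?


LCS of "cdddc" and "ceddca"
DP table:
           c    e    d    d    c    a
      0    0    0    0    0    0    0
  c   0    1    1    1    1    1    1
  d   0    1    1    2    2    2    2
  d   0    1    1    2    3    3    3
  d   0    1    1    2    3    3    3
  c   0    1    1    2    3    4    4
LCS length = dp[5][6] = 4

4


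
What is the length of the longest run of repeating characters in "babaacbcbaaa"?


Input: "babaacbcbaaa"
Scanning for longest run:
  Position 1 ('a'): new char, reset run to 1
  Position 2 ('b'): new char, reset run to 1
  Position 3 ('a'): new char, reset run to 1
  Position 4 ('a'): continues run of 'a', length=2
  Position 5 ('c'): new char, reset run to 1
  Position 6 ('b'): new char, reset run to 1
  Position 7 ('c'): new char, reset run to 1
  Position 8 ('b'): new char, reset run to 1
  Position 9 ('a'): new char, reset run to 1
  Position 10 ('a'): continues run of 'a', length=2
  Position 11 ('a'): continues run of 'a', length=3
Longest run: 'a' with length 3

3


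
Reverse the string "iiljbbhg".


Input: iiljbbhg
Reading characters right to left:
  Position 7: 'g'
  Position 6: 'h'
  Position 5: 'b'
  Position 4: 'b'
  Position 3: 'j'
  Position 2: 'l'
  Position 1: 'i'
  Position 0: 'i'
Reversed: ghbbjlii

ghbbjlii


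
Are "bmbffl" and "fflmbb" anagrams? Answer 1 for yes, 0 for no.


Strings: "bmbffl", "fflmbb"
Sorted first:  bbfflm
Sorted second: bbfflm
Sorted forms match => anagrams

1


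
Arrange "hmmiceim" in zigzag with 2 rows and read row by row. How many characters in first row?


Zigzag "hmmiceim" into 2 rows:
Placing characters:
  'h' => row 0
  'm' => row 1
  'm' => row 0
  'i' => row 1
  'c' => row 0
  'e' => row 1
  'i' => row 0
  'm' => row 1
Rows:
  Row 0: "hmci"
  Row 1: "miem"
First row length: 4

4


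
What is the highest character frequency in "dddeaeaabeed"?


Input: dddeaeaabeed
Character counts:
  'a': 3
  'b': 1
  'd': 4
  'e': 4
Maximum frequency: 4

4


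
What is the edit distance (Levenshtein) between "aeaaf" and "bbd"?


Computing edit distance: "aeaaf" -> "bbd"
DP table:
           b    b    d
      0    1    2    3
  a   1    1    2    3
  e   2    2    2    3
  a   3    3    3    3
  a   4    4    4    4
  f   5    5    5    5
Edit distance = dp[5][3] = 5

5


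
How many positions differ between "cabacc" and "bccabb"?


Comparing "cabacc" and "bccabb" position by position:
  Position 0: 'c' vs 'b' => DIFFER
  Position 1: 'a' vs 'c' => DIFFER
  Position 2: 'b' vs 'c' => DIFFER
  Position 3: 'a' vs 'a' => same
  Position 4: 'c' vs 'b' => DIFFER
  Position 5: 'c' vs 'b' => DIFFER
Positions that differ: 5

5


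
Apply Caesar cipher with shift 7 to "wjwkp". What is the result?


Caesar cipher: shift "wjwkp" by 7
  'w' (pos 22) + 7 = pos 3 = 'd'
  'j' (pos 9) + 7 = pos 16 = 'q'
  'w' (pos 22) + 7 = pos 3 = 'd'
  'k' (pos 10) + 7 = pos 17 = 'r'
  'p' (pos 15) + 7 = pos 22 = 'w'
Result: dqdrw

dqdrw


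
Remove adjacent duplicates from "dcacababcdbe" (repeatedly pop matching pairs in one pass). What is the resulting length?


Input: dcacababcdbe
Stack-based adjacent duplicate removal:
  Read 'd': push. Stack: d
  Read 'c': push. Stack: dc
  Read 'a': push. Stack: dca
  Read 'c': push. Stack: dcac
  Read 'a': push. Stack: dcaca
  Read 'b': push. Stack: dcacab
  Read 'a': push. Stack: dcacaba
  Read 'b': push. Stack: dcacabab
  Read 'c': push. Stack: dcacababc
  Read 'd': push. Stack: dcacababcd
  Read 'b': push. Stack: dcacababcdb
  Read 'e': push. Stack: dcacababcdbe
Final stack: "dcacababcdbe" (length 12)

12


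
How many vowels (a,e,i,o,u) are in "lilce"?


Input: lilce
Checking each character:
  'l' at position 0: consonant
  'i' at position 1: vowel (running total: 1)
  'l' at position 2: consonant
  'c' at position 3: consonant
  'e' at position 4: vowel (running total: 2)
Total vowels: 2

2


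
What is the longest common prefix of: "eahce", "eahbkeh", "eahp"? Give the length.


Words: eahce, eahbkeh, eahp
  Position 0: all 'e' => match
  Position 1: all 'a' => match
  Position 2: all 'h' => match
  Position 3: ('c', 'b', 'p') => mismatch, stop
LCP = "eah" (length 3)

3


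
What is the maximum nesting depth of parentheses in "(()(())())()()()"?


Input: "(()(())())()()()"
Tracking depth:
  Position 0 '(': depth becomes 1
  Position 1 '(': depth becomes 2
  Position 2 ')': depth becomes 1
  Position 3 '(': depth becomes 2
  Position 4 '(': depth becomes 3
  Position 5 ')': depth becomes 2
  Position 6 ')': depth becomes 1
  Position 7 '(': depth becomes 2
  Position 8 ')': depth becomes 1
  Position 9 ')': depth becomes 0
  Position 10 '(': depth becomes 1
  Position 11 ')': depth becomes 0
  Position 12 '(': depth becomes 1
  Position 13 ')': depth becomes 0
  Position 14 '(': depth becomes 1
  Position 15 ')': depth becomes 0
Maximum depth reached: 3

3


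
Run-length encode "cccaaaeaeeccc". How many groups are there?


Input: cccaaaeaeeccc
Scanning for consecutive runs:
  Group 1: 'c' x 3 (positions 0-2)
  Group 2: 'a' x 3 (positions 3-5)
  Group 3: 'e' x 1 (positions 6-6)
  Group 4: 'a' x 1 (positions 7-7)
  Group 5: 'e' x 2 (positions 8-9)
  Group 6: 'c' x 3 (positions 10-12)
Total groups: 6

6


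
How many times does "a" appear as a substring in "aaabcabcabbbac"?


Searching for "a" in "aaabcabcabbbac"
Scanning each position:
  Position 0: "a" => MATCH
  Position 1: "a" => MATCH
  Position 2: "a" => MATCH
  Position 3: "b" => no
  Position 4: "c" => no
  Position 5: "a" => MATCH
  Position 6: "b" => no
  Position 7: "c" => no
  Position 8: "a" => MATCH
  Position 9: "b" => no
  Position 10: "b" => no
  Position 11: "b" => no
  Position 12: "a" => MATCH
  Position 13: "c" => no
Total occurrences: 6

6


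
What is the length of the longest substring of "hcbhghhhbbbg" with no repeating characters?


Input: "hcbhghhhbbbg"
Sliding window (track last position of each char):
  Position 0 ('h'): window [0,0] length 1 -- new best
  Position 1 ('c'): window [0,1] length 2 -- new best
  Position 2 ('b'): window [0,2] length 3 -- new best
  Position 3 ('h'): repeat (last at 0), move window start to 1
  Position 3 ('h'): window [1,3] length 3
  Position 4 ('g'): window [1,4] length 4 -- new best
  Position 5 ('h'): repeat (last at 3), move window start to 4
  Position 5 ('h'): window [4,5] length 2
  Position 6 ('h'): repeat (last at 5), move window start to 6
  Position 6 ('h'): window [6,6] length 1
  Position 7 ('h'): repeat (last at 6), move window start to 7
  Position 7 ('h'): window [7,7] length 1
  Position 8 ('b'): window [7,8] length 2
  Position 9 ('b'): repeat (last at 8), move window start to 9
  Position 9 ('b'): window [9,9] length 1
  Position 10 ('b'): repeat (last at 9), move window start to 10
  Position 10 ('b'): window [10,10] length 1
  Position 11 ('g'): window [10,11] length 2
Longest substring with no repeats: "cbhg" with length 4

4


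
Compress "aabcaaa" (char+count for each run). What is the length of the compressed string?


Input: aabcaaa
Runs:
  'a' x 2 => "a2"
  'b' x 1 => "b1"
  'c' x 1 => "c1"
  'a' x 3 => "a3"
Compressed: "a2b1c1a3"
Compressed length: 8

8


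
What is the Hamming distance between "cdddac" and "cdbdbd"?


Comparing "cdddac" and "cdbdbd" position by position:
  Position 0: 'c' vs 'c' => same
  Position 1: 'd' vs 'd' => same
  Position 2: 'd' vs 'b' => differ
  Position 3: 'd' vs 'd' => same
  Position 4: 'a' vs 'b' => differ
  Position 5: 'c' vs 'd' => differ
Total differences (Hamming distance): 3

3


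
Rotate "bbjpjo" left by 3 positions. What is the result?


Input: "bbjpjo", rotate left by 3
First 3 characters: "bbj"
Remaining characters: "pjo"
Concatenate remaining + first: "pjo" + "bbj" = "pjobbj"

pjobbj


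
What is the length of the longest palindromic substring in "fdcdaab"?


Input: "fdcdaab"
Checking substrings for palindromes:
  [1:4] "dcd" (len 3) => palindrome
  [4:6] "aa" (len 2) => palindrome
Longest palindromic substring: "dcd" with length 3

3


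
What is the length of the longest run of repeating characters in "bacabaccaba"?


Input: "bacabaccaba"
Scanning for longest run:
  Position 1 ('a'): new char, reset run to 1
  Position 2 ('c'): new char, reset run to 1
  Position 3 ('a'): new char, reset run to 1
  Position 4 ('b'): new char, reset run to 1
  Position 5 ('a'): new char, reset run to 1
  Position 6 ('c'): new char, reset run to 1
  Position 7 ('c'): continues run of 'c', length=2
  Position 8 ('a'): new char, reset run to 1
  Position 9 ('b'): new char, reset run to 1
  Position 10 ('a'): new char, reset run to 1
Longest run: 'c' with length 2

2


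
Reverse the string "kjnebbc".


Input: kjnebbc
Reading characters right to left:
  Position 6: 'c'
  Position 5: 'b'
  Position 4: 'b'
  Position 3: 'e'
  Position 2: 'n'
  Position 1: 'j'
  Position 0: 'k'
Reversed: cbbenjk

cbbenjk


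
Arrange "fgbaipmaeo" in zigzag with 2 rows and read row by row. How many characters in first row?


Zigzag "fgbaipmaeo" into 2 rows:
Placing characters:
  'f' => row 0
  'g' => row 1
  'b' => row 0
  'a' => row 1
  'i' => row 0
  'p' => row 1
  'm' => row 0
  'a' => row 1
  'e' => row 0
  'o' => row 1
Rows:
  Row 0: "fbime"
  Row 1: "gapao"
First row length: 5

5


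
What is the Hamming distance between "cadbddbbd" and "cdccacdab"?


Comparing "cadbddbbd" and "cdccacdab" position by position:
  Position 0: 'c' vs 'c' => same
  Position 1: 'a' vs 'd' => differ
  Position 2: 'd' vs 'c' => differ
  Position 3: 'b' vs 'c' => differ
  Position 4: 'd' vs 'a' => differ
  Position 5: 'd' vs 'c' => differ
  Position 6: 'b' vs 'd' => differ
  Position 7: 'b' vs 'a' => differ
  Position 8: 'd' vs 'b' => differ
Total differences (Hamming distance): 8

8


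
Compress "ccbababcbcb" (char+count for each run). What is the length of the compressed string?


Input: ccbababcbcb
Runs:
  'c' x 2 => "c2"
  'b' x 1 => "b1"
  'a' x 1 => "a1"
  'b' x 1 => "b1"
  'a' x 1 => "a1"
  'b' x 1 => "b1"
  'c' x 1 => "c1"
  'b' x 1 => "b1"
  'c' x 1 => "c1"
  'b' x 1 => "b1"
Compressed: "c2b1a1b1a1b1c1b1c1b1"
Compressed length: 20

20


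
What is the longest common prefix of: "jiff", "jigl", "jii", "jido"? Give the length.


Words: jiff, jigl, jii, jido
  Position 0: all 'j' => match
  Position 1: all 'i' => match
  Position 2: ('f', 'g', 'i', 'd') => mismatch, stop
LCP = "ji" (length 2)

2


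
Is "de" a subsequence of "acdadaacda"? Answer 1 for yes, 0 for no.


Check if "de" is a subsequence of "acdadaacda"
Greedy scan:
  Position 0 ('a'): no match needed
  Position 1 ('c'): no match needed
  Position 2 ('d'): matches sub[0] = 'd'
  Position 3 ('a'): no match needed
  Position 4 ('d'): no match needed
  Position 5 ('a'): no match needed
  Position 6 ('a'): no match needed
  Position 7 ('c'): no match needed
  Position 8 ('d'): no match needed
  Position 9 ('a'): no match needed
Only matched 1/2 characters => not a subsequence

0


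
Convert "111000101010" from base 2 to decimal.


Input: "111000101010" in base 2
Positional expansion:
  Digit '1' (value 1) x 2^11 = 2048
  Digit '1' (value 1) x 2^10 = 1024
  Digit '1' (value 1) x 2^9 = 512
  Digit '0' (value 0) x 2^8 = 0
  Digit '0' (value 0) x 2^7 = 0
  Digit '0' (value 0) x 2^6 = 0
  Digit '1' (value 1) x 2^5 = 32
  Digit '0' (value 0) x 2^4 = 0
  Digit '1' (value 1) x 2^3 = 8
  Digit '0' (value 0) x 2^2 = 0
  Digit '1' (value 1) x 2^1 = 2
  Digit '0' (value 0) x 2^0 = 0
Sum = 3626

3626


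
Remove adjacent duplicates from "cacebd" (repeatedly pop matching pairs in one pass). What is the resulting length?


Input: cacebd
Stack-based adjacent duplicate removal:
  Read 'c': push. Stack: c
  Read 'a': push. Stack: ca
  Read 'c': push. Stack: cac
  Read 'e': push. Stack: cace
  Read 'b': push. Stack: caceb
  Read 'd': push. Stack: cacebd
Final stack: "cacebd" (length 6)

6


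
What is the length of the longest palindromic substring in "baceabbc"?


Input: "baceabbc"
Checking substrings for palindromes:
  [5:7] "bb" (len 2) => palindrome
Longest palindromic substring: "bb" with length 2

2


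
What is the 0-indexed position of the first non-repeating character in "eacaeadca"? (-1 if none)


Input: eacaeadca
Character frequencies:
  'a': 4
  'c': 2
  'd': 1
  'e': 2
Scanning left to right for freq == 1:
  Position 0 ('e'): freq=2, skip
  Position 1 ('a'): freq=4, skip
  Position 2 ('c'): freq=2, skip
  Position 3 ('a'): freq=4, skip
  Position 4 ('e'): freq=2, skip
  Position 5 ('a'): freq=4, skip
  Position 6 ('d'): unique! => answer = 6

6


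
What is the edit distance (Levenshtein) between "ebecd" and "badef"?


Computing edit distance: "ebecd" -> "badef"
DP table:
           b    a    d    e    f
      0    1    2    3    4    5
  e   1    1    2    3    3    4
  b   2    1    2    3    4    4
  e   3    2    2    3    3    4
  c   4    3    3    3    4    4
  d   5    4    4    3    4    5
Edit distance = dp[5][5] = 5

5


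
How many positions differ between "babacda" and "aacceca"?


Comparing "babacda" and "aacceca" position by position:
  Position 0: 'b' vs 'a' => DIFFER
  Position 1: 'a' vs 'a' => same
  Position 2: 'b' vs 'c' => DIFFER
  Position 3: 'a' vs 'c' => DIFFER
  Position 4: 'c' vs 'e' => DIFFER
  Position 5: 'd' vs 'c' => DIFFER
  Position 6: 'a' vs 'a' => same
Positions that differ: 5

5


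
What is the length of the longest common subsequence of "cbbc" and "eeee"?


LCS of "cbbc" and "eeee"
DP table:
           e    e    e    e
      0    0    0    0    0
  c   0    0    0    0    0
  b   0    0    0    0    0
  b   0    0    0    0    0
  c   0    0    0    0    0
LCS length = dp[4][4] = 0

0


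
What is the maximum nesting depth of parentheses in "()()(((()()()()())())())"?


Input: "()()(((()()()()())())())"
Tracking depth:
  Position 0 '(': depth becomes 1
  Position 1 ')': depth becomes 0
  Position 2 '(': depth becomes 1
  Position 3 ')': depth becomes 0
  Position 4 '(': depth becomes 1
  Position 5 '(': depth becomes 2
  Position 6 '(': depth becomes 3
  Position 7 '(': depth becomes 4
  Position 8 ')': depth becomes 3
  Position 9 '(': depth becomes 4
  Position 10 ')': depth becomes 3
  Position 11 '(': depth becomes 4
  Position 12 ')': depth becomes 3
  Position 13 '(': depth becomes 4
  Position 14 ')': depth becomes 3
  Position 15 '(': depth becomes 4
  Position 16 ')': depth becomes 3
  Position 17 ')': depth becomes 2
  Position 18 '(': depth becomes 3
  Position 19 ')': depth becomes 2
  Position 20 ')': depth becomes 1
  Position 21 '(': depth becomes 2
  Position 22 ')': depth becomes 1
  Position 23 ')': depth becomes 0
Maximum depth reached: 4

4


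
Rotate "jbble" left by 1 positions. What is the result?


Input: "jbble", rotate left by 1
First 1 characters: "j"
Remaining characters: "bble"
Concatenate remaining + first: "bble" + "j" = "bblej"

bblej


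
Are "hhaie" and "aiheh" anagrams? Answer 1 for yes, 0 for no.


Strings: "hhaie", "aiheh"
Sorted first:  aehhi
Sorted second: aehhi
Sorted forms match => anagrams

1


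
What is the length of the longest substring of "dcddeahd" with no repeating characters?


Input: "dcddeahd"
Sliding window (track last position of each char):
  Position 0 ('d'): window [0,0] length 1 -- new best
  Position 1 ('c'): window [0,1] length 2 -- new best
  Position 2 ('d'): repeat (last at 0), move window start to 1
  Position 2 ('d'): window [1,2] length 2
  Position 3 ('d'): repeat (last at 2), move window start to 3
  Position 3 ('d'): window [3,3] length 1
  Position 4 ('e'): window [3,4] length 2
  Position 5 ('a'): window [3,5] length 3 -- new best
  Position 6 ('h'): window [3,6] length 4 -- new best
  Position 7 ('d'): repeat (last at 3), move window start to 4
  Position 7 ('d'): window [4,7] length 4
Longest substring with no repeats: "deah" with length 4

4


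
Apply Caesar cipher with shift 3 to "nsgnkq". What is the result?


Caesar cipher: shift "nsgnkq" by 3
  'n' (pos 13) + 3 = pos 16 = 'q'
  's' (pos 18) + 3 = pos 21 = 'v'
  'g' (pos 6) + 3 = pos 9 = 'j'
  'n' (pos 13) + 3 = pos 16 = 'q'
  'k' (pos 10) + 3 = pos 13 = 'n'
  'q' (pos 16) + 3 = pos 19 = 't'
Result: qvjqnt

qvjqnt


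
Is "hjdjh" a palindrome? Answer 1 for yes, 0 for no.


Input: hjdjh
Reversed: hjdjh
  Compare pos 0 ('h') with pos 4 ('h'): match
  Compare pos 1 ('j') with pos 3 ('j'): match
Result: palindrome

1


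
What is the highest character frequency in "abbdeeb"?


Input: abbdeeb
Character counts:
  'a': 1
  'b': 3
  'd': 1
  'e': 2
Maximum frequency: 3

3


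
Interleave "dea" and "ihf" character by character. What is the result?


Interleaving "dea" and "ihf":
  Position 0: 'd' from first, 'i' from second => "di"
  Position 1: 'e' from first, 'h' from second => "eh"
  Position 2: 'a' from first, 'f' from second => "af"
Result: diehaf

diehaf


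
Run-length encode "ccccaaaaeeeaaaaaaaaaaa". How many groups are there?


Input: ccccaaaaeeeaaaaaaaaaaa
Scanning for consecutive runs:
  Group 1: 'c' x 4 (positions 0-3)
  Group 2: 'a' x 4 (positions 4-7)
  Group 3: 'e' x 3 (positions 8-10)
  Group 4: 'a' x 11 (positions 11-21)
Total groups: 4

4


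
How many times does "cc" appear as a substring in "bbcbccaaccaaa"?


Searching for "cc" in "bbcbccaaccaaa"
Scanning each position:
  Position 0: "bb" => no
  Position 1: "bc" => no
  Position 2: "cb" => no
  Position 3: "bc" => no
  Position 4: "cc" => MATCH
  Position 5: "ca" => no
  Position 6: "aa" => no
  Position 7: "ac" => no
  Position 8: "cc" => MATCH
  Position 9: "ca" => no
  Position 10: "aa" => no
  Position 11: "aa" => no
Total occurrences: 2

2


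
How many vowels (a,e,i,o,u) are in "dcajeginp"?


Input: dcajeginp
Checking each character:
  'd' at position 0: consonant
  'c' at position 1: consonant
  'a' at position 2: vowel (running total: 1)
  'j' at position 3: consonant
  'e' at position 4: vowel (running total: 2)
  'g' at position 5: consonant
  'i' at position 6: vowel (running total: 3)
  'n' at position 7: consonant
  'p' at position 8: consonant
Total vowels: 3

3


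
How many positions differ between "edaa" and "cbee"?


Comparing "edaa" and "cbee" position by position:
  Position 0: 'e' vs 'c' => DIFFER
  Position 1: 'd' vs 'b' => DIFFER
  Position 2: 'a' vs 'e' => DIFFER
  Position 3: 'a' vs 'e' => DIFFER
Positions that differ: 4

4


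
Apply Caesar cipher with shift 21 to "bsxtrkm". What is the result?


Caesar cipher: shift "bsxtrkm" by 21
  'b' (pos 1) + 21 = pos 22 = 'w'
  's' (pos 18) + 21 = pos 13 = 'n'
  'x' (pos 23) + 21 = pos 18 = 's'
  't' (pos 19) + 21 = pos 14 = 'o'
  'r' (pos 17) + 21 = pos 12 = 'm'
  'k' (pos 10) + 21 = pos 5 = 'f'
  'm' (pos 12) + 21 = pos 7 = 'h'
Result: wnsomfh

wnsomfh


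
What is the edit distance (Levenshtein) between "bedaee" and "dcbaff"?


Computing edit distance: "bedaee" -> "dcbaff"
DP table:
           d    c    b    a    f    f
      0    1    2    3    4    5    6
  b   1    1    2    2    3    4    5
  e   2    2    2    3    3    4    5
  d   3    2    3    3    4    4    5
  a   4    3    3    4    3    4    5
  e   5    4    4    4    4    4    5
  e   6    5    5    5    5    5    5
Edit distance = dp[6][6] = 5

5
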